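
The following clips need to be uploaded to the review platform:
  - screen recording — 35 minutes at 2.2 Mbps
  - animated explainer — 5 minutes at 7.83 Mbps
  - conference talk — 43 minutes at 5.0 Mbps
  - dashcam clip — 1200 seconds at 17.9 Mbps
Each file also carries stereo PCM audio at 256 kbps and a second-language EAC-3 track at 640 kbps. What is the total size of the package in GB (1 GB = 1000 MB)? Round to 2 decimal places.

Audio total: 256 + 640 = 896 kbps = 0.896 Mbps.
screen recording: 3.096 Mbps × 2100 s = 6501.6 Mb
animated explainer: 8.726 Mbps × 300 s = 2617.8 Mb
conference talk: 5.896 Mbps × 2580 s = 15211.7 Mb
dashcam clip: 18.796 Mbps × 1200 s = 22555.2 Mb
Total: 46886.3 Mb = 5860.8 MB.
= 5.861 GB.

5.86 GB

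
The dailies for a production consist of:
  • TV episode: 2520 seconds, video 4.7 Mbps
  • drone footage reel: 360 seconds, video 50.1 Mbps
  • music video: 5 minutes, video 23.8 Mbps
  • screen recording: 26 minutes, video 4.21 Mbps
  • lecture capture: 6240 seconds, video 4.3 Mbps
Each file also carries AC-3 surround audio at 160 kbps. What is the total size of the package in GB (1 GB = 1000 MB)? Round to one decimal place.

9.0 GB

Audio: 160 kbps = 0.160 Mbps.
TV episode: 4.860 Mbps × 2520 s = 12247.2 Mb
drone footage reel: 50.260 Mbps × 360 s = 18093.6 Mb
music video: 23.960 Mbps × 300 s = 7188.0 Mb
screen recording: 4.370 Mbps × 1560 s = 6817.2 Mb
lecture capture: 4.460 Mbps × 6240 s = 27830.4 Mb
Total: 72176.4 Mb = 9022.0 MB.
= 9.022 GB.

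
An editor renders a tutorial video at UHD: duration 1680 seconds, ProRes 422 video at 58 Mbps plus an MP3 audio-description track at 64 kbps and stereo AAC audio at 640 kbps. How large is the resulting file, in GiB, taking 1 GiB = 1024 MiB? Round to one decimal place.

Audio total: 64 + 640 = 704 kbps = 0.704 Mbps.
Total bitrate: 58 + 0.704 = 58.704 Mbps.
Stream data: 58.704 Mbps × 1680 s = 98622.7 Mb.
98,623 Mb = 12,327,840,000 bytes ÷ 1,073,741,824 = 11.48 GiB.

11.5 GiB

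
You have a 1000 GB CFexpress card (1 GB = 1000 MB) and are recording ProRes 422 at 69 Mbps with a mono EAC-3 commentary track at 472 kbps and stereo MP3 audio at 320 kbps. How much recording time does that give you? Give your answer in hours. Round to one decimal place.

31.8 hours

Audio total: 472 + 320 = 792 kbps = 0.792 Mbps.
Total bitrate: 69 + 0.792 = 69.792 Mbps.
Capacity: 1000 GB = 8,000,000 Mb.
Recording time: 8,000,000 / 69.792 = 114,626 s ≈ 31.8 hours.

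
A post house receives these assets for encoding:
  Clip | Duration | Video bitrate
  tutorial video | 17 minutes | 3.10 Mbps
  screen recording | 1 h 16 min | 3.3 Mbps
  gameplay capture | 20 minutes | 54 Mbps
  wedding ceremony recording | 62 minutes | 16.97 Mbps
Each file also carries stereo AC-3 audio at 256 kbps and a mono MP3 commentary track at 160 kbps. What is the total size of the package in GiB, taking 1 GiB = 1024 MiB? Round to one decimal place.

17.5 GiB

Audio total: 256 + 160 = 416 kbps = 0.416 Mbps.
tutorial video: 3.516 Mbps × 1020 s = 3586.3 Mb
screen recording: 3.716 Mbps × 4560 s = 16945.0 Mb
gameplay capture: 54.416 Mbps × 1200 s = 65299.2 Mb
wedding ceremony recording: 17.386 Mbps × 3720 s = 64675.9 Mb
Total: 150506.4 Mb = 18813.3 MB.
= 17.52 GiB.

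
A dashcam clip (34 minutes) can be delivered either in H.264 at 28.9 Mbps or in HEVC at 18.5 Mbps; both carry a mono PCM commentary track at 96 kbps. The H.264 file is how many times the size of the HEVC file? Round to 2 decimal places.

34 min = 2040 s
Audio: 96 kbps = 0.096 Mbps.
H.264: 28.996 Mbps × 2040 s = 59151.8 Mb = 6.886 GiB.
HEVC: 18.596 Mbps × 2040 s = 37935.8 Mb = 4.416 GiB.
Ratio: 6.886 / 4.416 = 1.559.

1.56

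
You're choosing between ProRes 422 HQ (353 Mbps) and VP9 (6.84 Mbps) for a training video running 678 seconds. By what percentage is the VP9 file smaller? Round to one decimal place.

ProRes 422 HQ: 353.000 Mbps × 678 s = 239334.0 Mb = 29.917 GB.
VP9: 6.840 Mbps × 678 s = 4637.5 Mb = 0.580 GB.
Reduction: (1 − 0.580/29.917) × 100 = 98.06%.

98.1%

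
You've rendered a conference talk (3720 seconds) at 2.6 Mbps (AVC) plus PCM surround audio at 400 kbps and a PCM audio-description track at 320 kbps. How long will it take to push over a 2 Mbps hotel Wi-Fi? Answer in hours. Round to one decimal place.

Audio total: 400 + 320 = 720 kbps = 0.720 Mbps.
Total bitrate: 3.320 Mbps.
File: 3.320 Mbps × 3720 s = 12350.4 Mb.
At 2 Mbps: 12350.4 / 2 = 6175.2 s ≈ 1.72 hours.

1.7 hours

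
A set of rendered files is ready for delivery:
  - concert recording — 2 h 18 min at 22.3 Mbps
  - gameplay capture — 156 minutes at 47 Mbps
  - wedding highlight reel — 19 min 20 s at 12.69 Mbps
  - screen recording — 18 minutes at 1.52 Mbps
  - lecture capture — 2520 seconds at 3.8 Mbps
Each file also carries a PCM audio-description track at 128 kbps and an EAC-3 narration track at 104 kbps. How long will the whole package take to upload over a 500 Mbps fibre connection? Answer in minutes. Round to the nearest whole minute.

Audio total: 128 + 104 = 232 kbps = 0.232 Mbps.
concert recording: 22.532 Mbps × 8280 s = 186565.0 Mb
gameplay capture: 47.232 Mbps × 9360 s = 442091.5 Mb
wedding highlight reel: 12.922 Mbps × 1160 s = 14989.5 Mb
screen recording: 1.752 Mbps × 1080 s = 1892.2 Mb
lecture capture: 4.032 Mbps × 2520 s = 10160.6 Mb
Total: 655698.8 Mb = 81962.4 MB.
At 500 Mbps: 655698.8 / 500 = 1311 s ≈ 21.9 minutes.

22 minutes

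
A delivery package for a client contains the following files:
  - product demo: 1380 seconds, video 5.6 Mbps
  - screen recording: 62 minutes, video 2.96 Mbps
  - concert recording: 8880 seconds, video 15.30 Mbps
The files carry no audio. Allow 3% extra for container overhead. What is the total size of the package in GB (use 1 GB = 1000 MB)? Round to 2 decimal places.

product demo: 5.600 Mbps × 1380 s × 1.03 = 7959.8 Mb
screen recording: 2.960 Mbps × 3720 s × 1.03 = 11341.5 Mb
concert recording: 15.300 Mbps × 8880 s × 1.03 = 139939.9 Mb
Total: 159241.3 Mb = 19905.2 MB.
= 19.91 GB.

19.91 GB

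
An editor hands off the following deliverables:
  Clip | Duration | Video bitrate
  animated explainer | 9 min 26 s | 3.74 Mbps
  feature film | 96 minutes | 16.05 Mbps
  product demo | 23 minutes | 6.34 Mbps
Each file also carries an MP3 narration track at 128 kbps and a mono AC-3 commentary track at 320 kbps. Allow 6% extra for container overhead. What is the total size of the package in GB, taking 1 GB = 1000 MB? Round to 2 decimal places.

Audio total: 128 + 320 = 448 kbps = 0.448 Mbps.
animated explainer: 4.188 Mbps × 566 s × 1.06 = 2512.6 Mb
feature film: 16.498 Mbps × 5760 s × 1.06 = 100730.2 Mb
product demo: 6.788 Mbps × 1380 s × 1.06 = 9929.5 Mb
Total: 113172.3 Mb = 14146.5 MB.
= 14.15 GB.

14.15 GB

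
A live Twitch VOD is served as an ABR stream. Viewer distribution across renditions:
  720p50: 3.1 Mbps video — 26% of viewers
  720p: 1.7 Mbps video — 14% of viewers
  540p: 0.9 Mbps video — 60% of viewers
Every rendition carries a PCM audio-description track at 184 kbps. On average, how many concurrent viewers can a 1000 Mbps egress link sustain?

565

Audio: 184 kbps = 0.184 Mbps.
Average per-viewer bitrate: 0.26×3.284 + 0.14×1.884 + 0.60×1.084 = 1.768 Mbps.
1000 Mbps = 1,000 Mbps; 1,000 / 1.768 = 565.61 → 565.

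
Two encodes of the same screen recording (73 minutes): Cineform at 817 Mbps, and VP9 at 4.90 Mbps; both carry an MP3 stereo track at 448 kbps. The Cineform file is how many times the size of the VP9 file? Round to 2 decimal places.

152.85

73 min = 4380 s
Audio: 448 kbps = 0.448 Mbps.
Cineform: 817.448 Mbps × 4380 s = 3580422.2 Mb = 416.816 GiB.
VP9: 5.348 Mbps × 4380 s = 23424.2 Mb = 2.727 GiB.
Ratio: 416.816 / 2.727 = 152.851.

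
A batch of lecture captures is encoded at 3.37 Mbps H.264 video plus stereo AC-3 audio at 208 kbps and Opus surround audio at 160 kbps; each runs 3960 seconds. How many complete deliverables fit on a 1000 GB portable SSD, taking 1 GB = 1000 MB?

540

Audio total: 208 + 160 = 368 kbps = 0.368 Mbps.
Total bitrate: 3.738 Mbps.
Per item: 3.738 Mbps × 3960 s = 14,802 Mb = 1,850 MB.
Capacity: 1000 GB = 8,000,000 Mb; 540.45 items → 540 complete.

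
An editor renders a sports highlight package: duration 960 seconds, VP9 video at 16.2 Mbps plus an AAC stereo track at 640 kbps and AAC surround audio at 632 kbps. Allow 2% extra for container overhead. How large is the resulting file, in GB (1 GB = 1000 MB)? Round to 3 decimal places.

Audio total: 640 + 632 = 1272 kbps = 1.272 Mbps.
Total bitrate: 16.2 + 1.272 = 17.472 Mbps.
Stream data: 17.472 Mbps × 960 s = 16773.1 Mb.
With 2% container overhead: ×1.02.
17,109 Mb ÷ 8 = 2,139 MB → 2.139 GB.

2.139 GB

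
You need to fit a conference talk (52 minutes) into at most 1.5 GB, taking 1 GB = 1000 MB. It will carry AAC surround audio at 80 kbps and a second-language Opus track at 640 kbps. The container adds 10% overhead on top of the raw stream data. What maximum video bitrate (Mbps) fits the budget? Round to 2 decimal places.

2.78 Mbps

Budget: 1.5 GB = 12000.0 Mb.
Stream payload after overhead: 12000.0 / 1.10 = 10909.1 Mb.
52 min = 3120 s
Total bitrate budget: 10909.1 Mb / 3120 s = 3.497 Mbps.
Audio total: 80 + 640 = 720 kbps = 0.720 Mbps.
Video: 3.497 − 0.720 = 2.777 Mbps.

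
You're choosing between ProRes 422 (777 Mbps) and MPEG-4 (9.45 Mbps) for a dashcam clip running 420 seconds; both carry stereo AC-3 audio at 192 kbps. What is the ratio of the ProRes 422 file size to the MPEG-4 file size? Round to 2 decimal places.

Audio: 192 kbps = 0.192 Mbps.
ProRes 422: 777.192 Mbps × 420 s = 326420.6 Mb = 38.000 GiB.
MPEG-4: 9.642 Mbps × 420 s = 4049.6 Mb = 0.471 GiB.
Ratio: 38.000 / 0.471 = 80.605.

80.60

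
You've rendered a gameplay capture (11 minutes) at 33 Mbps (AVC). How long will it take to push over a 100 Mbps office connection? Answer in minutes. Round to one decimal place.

11 min = 660 s
File: 33.000 Mbps × 660 s = 21780.0 Mb.
At 100 Mbps: 21780.0 / 100 = 217.8 s ≈ 3.63 minutes.

3.6 minutes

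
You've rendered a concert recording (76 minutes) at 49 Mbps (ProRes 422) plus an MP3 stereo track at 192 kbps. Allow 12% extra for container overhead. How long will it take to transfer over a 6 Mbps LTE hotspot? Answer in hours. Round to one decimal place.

76 min = 4560 s
Audio: 192 kbps = 0.192 Mbps.
Total bitrate: 49.192 Mbps.
File: 49.192 Mbps × 4560 s = 224315.5 Mb.
With 12% container overhead: ×1.12. → 251233.4 Mb.
At 6 Mbps: 251233.4 / 6 = 41872.2 s ≈ 11.6 hours.

11.6 hours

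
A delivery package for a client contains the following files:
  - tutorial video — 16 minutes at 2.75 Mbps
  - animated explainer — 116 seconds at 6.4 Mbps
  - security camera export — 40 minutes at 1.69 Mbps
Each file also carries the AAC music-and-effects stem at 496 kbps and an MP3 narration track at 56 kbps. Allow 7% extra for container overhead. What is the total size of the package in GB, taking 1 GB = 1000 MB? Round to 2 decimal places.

1.25 GB

Audio total: 496 + 56 = 552 kbps = 0.552 Mbps.
tutorial video: 3.302 Mbps × 960 s × 1.07 = 3391.8 Mb
animated explainer: 6.952 Mbps × 116 s × 1.07 = 862.9 Mb
security camera export: 2.242 Mbps × 2400 s × 1.07 = 5757.5 Mb
Total: 10012.2 Mb = 1251.5 MB.
= 1.252 GB.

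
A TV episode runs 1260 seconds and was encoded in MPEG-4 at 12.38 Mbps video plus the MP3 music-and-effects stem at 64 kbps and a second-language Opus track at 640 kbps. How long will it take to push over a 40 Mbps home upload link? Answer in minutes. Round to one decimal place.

6.9 minutes

Audio total: 64 + 640 = 704 kbps = 0.704 Mbps.
Total bitrate: 13.084 Mbps.
File: 13.084 Mbps × 1260 s = 16485.8 Mb.
At 40 Mbps: 16485.8 / 40 = 412.1 s ≈ 6.87 minutes.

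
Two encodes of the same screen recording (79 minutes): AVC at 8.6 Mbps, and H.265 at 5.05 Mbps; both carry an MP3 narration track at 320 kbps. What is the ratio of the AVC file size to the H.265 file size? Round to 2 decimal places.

1.66

79 min = 4740 s
Audio: 320 kbps = 0.320 Mbps.
AVC: 8.920 Mbps × 4740 s = 42280.8 Mb = 5.285 GB.
H.265: 5.370 Mbps × 4740 s = 25453.8 Mb = 3.182 GB.
Ratio: 5.285 / 3.182 = 1.661.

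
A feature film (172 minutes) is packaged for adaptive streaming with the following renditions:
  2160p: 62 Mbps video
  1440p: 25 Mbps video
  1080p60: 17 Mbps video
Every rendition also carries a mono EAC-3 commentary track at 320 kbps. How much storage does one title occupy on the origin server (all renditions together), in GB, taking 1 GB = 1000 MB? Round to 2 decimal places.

135.40 GB

172 min = 10320 s
Audio: 320 kbps = 0.320 Mbps.
Sum of rendition bitrates: (62+0.320) + (25+0.320) + (17+0.320) = 104.960 Mbps.
× 10320 s = 1,083,187 Mb = 135,398 MB = 135.4 GB.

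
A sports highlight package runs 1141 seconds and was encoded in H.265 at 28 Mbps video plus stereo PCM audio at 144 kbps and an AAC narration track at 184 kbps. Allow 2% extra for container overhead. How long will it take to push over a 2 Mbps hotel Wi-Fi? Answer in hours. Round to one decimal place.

4.6 hours

Audio total: 144 + 184 = 328 kbps = 0.328 Mbps.
Total bitrate: 28.328 Mbps.
File: 28.328 Mbps × 1141 s = 32322.2 Mb.
With 2% container overhead: ×1.02. → 32968.7 Mb.
At 2 Mbps: 32968.7 / 2 = 16484.3 s ≈ 4.58 hours.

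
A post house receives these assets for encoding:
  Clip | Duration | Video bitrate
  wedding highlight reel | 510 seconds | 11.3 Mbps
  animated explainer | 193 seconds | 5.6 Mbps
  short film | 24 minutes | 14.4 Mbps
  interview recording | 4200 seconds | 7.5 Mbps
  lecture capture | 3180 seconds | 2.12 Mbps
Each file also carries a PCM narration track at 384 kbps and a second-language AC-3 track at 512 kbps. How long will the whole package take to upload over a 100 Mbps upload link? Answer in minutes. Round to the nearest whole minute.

12 minutes

Audio total: 384 + 512 = 896 kbps = 0.896 Mbps.
wedding highlight reel: 12.196 Mbps × 510 s = 6220.0 Mb
animated explainer: 6.496 Mbps × 193 s = 1253.7 Mb
short film: 15.296 Mbps × 1440 s = 22026.2 Mb
interview recording: 8.396 Mbps × 4200 s = 35263.2 Mb
lecture capture: 3.016 Mbps × 3180 s = 9590.9 Mb
Total: 74354.0 Mb = 9294.3 MB.
At 100 Mbps: 74354.0 / 100 = 744 s ≈ 12.4 minutes.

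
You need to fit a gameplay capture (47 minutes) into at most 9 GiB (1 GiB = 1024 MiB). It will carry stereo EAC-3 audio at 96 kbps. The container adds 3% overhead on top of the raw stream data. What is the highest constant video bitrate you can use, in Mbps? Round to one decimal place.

26.5 Mbps

Budget: 9 GiB = 77309.4 Mb.
Stream payload after overhead: 77309.4 / 1.03 = 75057.7 Mb.
47 min = 2820 s
Total bitrate budget: 75057.7 Mb / 2820 s = 26.616 Mbps.
Audio: 96 kbps = 0.096 Mbps.
Video: 26.616 − 0.096 = 26.520 Mbps.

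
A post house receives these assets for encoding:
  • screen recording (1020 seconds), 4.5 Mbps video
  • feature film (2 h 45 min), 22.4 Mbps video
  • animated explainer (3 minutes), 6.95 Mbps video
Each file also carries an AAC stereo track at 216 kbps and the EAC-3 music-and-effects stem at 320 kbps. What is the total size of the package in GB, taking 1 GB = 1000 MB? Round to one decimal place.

29.2 GB

Audio total: 216 + 320 = 536 kbps = 0.536 Mbps.
screen recording: 5.036 Mbps × 1020 s = 5136.7 Mb
feature film: 22.936 Mbps × 9900 s = 227066.4 Mb
animated explainer: 7.486 Mbps × 180 s = 1347.5 Mb
Total: 233550.6 Mb = 29193.8 MB.
= 29.19 GB.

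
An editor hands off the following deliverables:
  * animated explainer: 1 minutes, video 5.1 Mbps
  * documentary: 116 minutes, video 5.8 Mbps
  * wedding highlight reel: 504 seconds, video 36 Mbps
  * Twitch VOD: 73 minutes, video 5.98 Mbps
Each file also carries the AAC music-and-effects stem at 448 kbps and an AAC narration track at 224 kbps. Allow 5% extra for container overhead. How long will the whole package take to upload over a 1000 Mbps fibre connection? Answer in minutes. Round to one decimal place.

1.6 minutes

Audio total: 448 + 224 = 672 kbps = 0.672 Mbps.
animated explainer: 5.772 Mbps × 60 s × 1.05 = 363.6 Mb
documentary: 6.472 Mbps × 6960 s × 1.05 = 47297.4 Mb
wedding highlight reel: 36.672 Mbps × 504 s × 1.05 = 19406.8 Mb
Twitch VOD: 6.652 Mbps × 4380 s × 1.05 = 30592.5 Mb
Total: 97660.4 Mb = 12207.5 MB.
At 1000 Mbps: 97660.4 / 1000 = 98 s ≈ 1.63 minutes.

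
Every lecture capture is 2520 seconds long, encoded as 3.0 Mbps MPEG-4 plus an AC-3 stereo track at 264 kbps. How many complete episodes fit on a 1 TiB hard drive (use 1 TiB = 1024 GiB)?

1069

Audio: 264 kbps = 0.264 Mbps.
Total bitrate: 3.264 Mbps.
Per item: 3.264 Mbps × 2520 s = 8,225 Mb = 1,028 MB.
Capacity: 1 TiB = 8,796,093 Mb; 1069.40 items → 1069 complete.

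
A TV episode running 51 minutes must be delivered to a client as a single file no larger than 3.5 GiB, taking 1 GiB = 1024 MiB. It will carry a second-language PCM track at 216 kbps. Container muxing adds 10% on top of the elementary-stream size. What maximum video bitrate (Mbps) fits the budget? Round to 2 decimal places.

Budget: 3.5 GiB = 30064.8 Mb.
Stream payload after overhead: 30064.8 / 1.10 = 27331.6 Mb.
51 min = 3060 s
Total bitrate budget: 27331.6 Mb / 3060 s = 8.932 Mbps.
Audio: 216 kbps = 0.216 Mbps.
Video: 8.932 − 0.216 = 8.716 Mbps.

8.72 Mbps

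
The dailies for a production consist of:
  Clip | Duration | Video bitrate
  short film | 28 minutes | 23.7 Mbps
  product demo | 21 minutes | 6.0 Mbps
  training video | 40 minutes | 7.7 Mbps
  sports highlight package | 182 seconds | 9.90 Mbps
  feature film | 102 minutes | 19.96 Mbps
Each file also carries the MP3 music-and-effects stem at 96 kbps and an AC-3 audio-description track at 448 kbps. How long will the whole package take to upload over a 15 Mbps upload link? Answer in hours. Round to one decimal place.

3.6 hours

Audio total: 96 + 448 = 544 kbps = 0.544 Mbps.
short film: 24.244 Mbps × 1680 s = 40729.9 Mb
product demo: 6.544 Mbps × 1260 s = 8245.4 Mb
training video: 8.244 Mbps × 2400 s = 19785.6 Mb
sports highlight package: 10.444 Mbps × 182 s = 1900.8 Mb
feature film: 20.504 Mbps × 6120 s = 125484.5 Mb
Total: 196146.2 Mb = 24518.3 MB.
At 15 Mbps: 196146.2 / 15 = 13076 s ≈ 3.63 hours.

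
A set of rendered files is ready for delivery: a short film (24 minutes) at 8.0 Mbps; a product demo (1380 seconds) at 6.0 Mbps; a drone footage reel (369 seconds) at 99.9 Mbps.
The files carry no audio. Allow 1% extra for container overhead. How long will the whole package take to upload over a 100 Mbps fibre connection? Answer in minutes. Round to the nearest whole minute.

short film: 8.000 Mbps × 1440 s × 1.01 = 11635.2 Mb
product demo: 6.000 Mbps × 1380 s × 1.01 = 8362.8 Mb
drone footage reel: 99.900 Mbps × 369 s × 1.01 = 37231.7 Mb
Total: 57229.7 Mb = 7153.7 MB.
At 100 Mbps: 57229.7 / 100 = 572 s ≈ 9.54 minutes.

10 minutes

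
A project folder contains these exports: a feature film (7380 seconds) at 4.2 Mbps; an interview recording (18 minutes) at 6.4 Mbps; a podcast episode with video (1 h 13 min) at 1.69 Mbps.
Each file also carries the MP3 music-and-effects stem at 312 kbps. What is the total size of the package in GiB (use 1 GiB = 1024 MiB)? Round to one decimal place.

Audio: 312 kbps = 0.312 Mbps.
feature film: 4.512 Mbps × 7380 s = 33298.6 Mb
interview recording: 6.712 Mbps × 1080 s = 7249.0 Mb
podcast episode with video: 2.002 Mbps × 4380 s = 8768.8 Mb
Total: 49316.3 Mb = 6164.5 MB.
= 5.741 GiB.

5.7 GiB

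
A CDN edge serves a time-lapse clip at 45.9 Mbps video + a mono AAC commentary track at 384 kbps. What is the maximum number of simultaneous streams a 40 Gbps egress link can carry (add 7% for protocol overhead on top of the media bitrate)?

Audio: 384 kbps = 0.384 Mbps.
Per-viewer media rate: 46.284 Mbps.
On the wire with 7% overhead: 49.524 Mbps.
40 Gbps = 40,000 Mbps; 40,000 / 49.524 = 807.69 → 807 viewers.

807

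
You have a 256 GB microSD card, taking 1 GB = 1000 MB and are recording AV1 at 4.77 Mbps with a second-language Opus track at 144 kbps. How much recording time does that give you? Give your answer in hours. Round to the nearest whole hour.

116 hours

Audio: 144 kbps = 0.144 Mbps.
Total bitrate: 4.77 + 0.144 = 4.914 Mbps.
Capacity: 256 GB = 2,048,000 Mb.
Recording time: 2,048,000 / 4.914 = 416,768 s ≈ 116 hours.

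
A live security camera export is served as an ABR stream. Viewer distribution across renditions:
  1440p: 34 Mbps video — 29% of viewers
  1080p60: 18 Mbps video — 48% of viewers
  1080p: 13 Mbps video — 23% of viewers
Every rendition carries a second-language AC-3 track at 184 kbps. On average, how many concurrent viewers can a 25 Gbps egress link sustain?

1153

Audio: 184 kbps = 0.184 Mbps.
Average per-viewer bitrate: 0.29×34.184 + 0.48×18.184 + 0.23×13.184 = 21.674 Mbps.
25 Gbps = 25,000 Mbps; 25,000 / 21.674 = 1153.46 → 1153.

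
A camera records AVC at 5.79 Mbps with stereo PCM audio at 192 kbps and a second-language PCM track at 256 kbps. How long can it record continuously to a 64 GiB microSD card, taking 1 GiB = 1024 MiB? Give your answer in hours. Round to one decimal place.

24.5 hours

Audio total: 192 + 256 = 448 kbps = 0.448 Mbps.
Total bitrate: 5.79 + 0.448 = 6.238 Mbps.
Capacity: 64 GiB = 549,756 Mb.
Recording time: 549,756 / 6.238 = 88,130 s ≈ 24.5 hours.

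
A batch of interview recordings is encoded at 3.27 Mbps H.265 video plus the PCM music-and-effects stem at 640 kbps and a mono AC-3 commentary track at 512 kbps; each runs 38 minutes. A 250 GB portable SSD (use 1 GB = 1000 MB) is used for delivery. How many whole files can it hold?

198

38 min = 2280 s
Audio total: 640 + 512 = 1152 kbps = 1.152 Mbps.
Total bitrate: 4.422 Mbps.
Per item: 4.422 Mbps × 2280 s = 10,082 Mb = 1,260 MB.
Capacity: 250 GB = 2,000,000 Mb; 198.37 items → 198 complete.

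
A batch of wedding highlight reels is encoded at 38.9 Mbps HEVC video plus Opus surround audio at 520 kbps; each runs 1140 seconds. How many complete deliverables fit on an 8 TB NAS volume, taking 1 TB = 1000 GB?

1424

Audio: 520 kbps = 0.520 Mbps.
Total bitrate: 39.420 Mbps.
Per item: 39.420 Mbps × 1140 s = 44,939 Mb = 5,617 MB.
Capacity: 8 TB = 64,000,000 Mb; 1424.16 items → 1424 complete.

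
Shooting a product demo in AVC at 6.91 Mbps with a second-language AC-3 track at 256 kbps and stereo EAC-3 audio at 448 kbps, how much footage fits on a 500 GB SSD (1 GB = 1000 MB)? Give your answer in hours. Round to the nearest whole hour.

146 hours

Audio total: 256 + 448 = 704 kbps = 0.704 Mbps.
Total bitrate: 6.91 + 0.704 = 7.614 Mbps.
Capacity: 500 GB = 4,000,000 Mb.
Recording time: 4,000,000 / 7.614 = 525,348 s ≈ 146 hours.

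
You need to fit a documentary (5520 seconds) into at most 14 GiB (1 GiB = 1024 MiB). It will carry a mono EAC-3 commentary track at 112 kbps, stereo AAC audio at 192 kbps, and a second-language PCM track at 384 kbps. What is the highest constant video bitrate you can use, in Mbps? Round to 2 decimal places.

21.10 Mbps

Budget: 14 GiB = 120259.1 Mb.
Total bitrate budget: 120259.1 Mb / 5520 s = 21.786 Mbps.
Audio total: 112 + 192 + 384 = 688 kbps = 0.688 Mbps.
Video: 21.786 − 0.688 = 21.098 Mbps.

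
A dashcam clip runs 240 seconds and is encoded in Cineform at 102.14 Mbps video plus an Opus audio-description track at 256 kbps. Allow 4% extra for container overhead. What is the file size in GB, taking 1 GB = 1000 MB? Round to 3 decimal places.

3.195 GB

Audio: 256 kbps = 0.256 Mbps.
Total bitrate: 102.14 + 0.256 = 102.396 Mbps.
Stream data: 102.396 Mbps × 240 s = 24575.0 Mb.
With 4% container overhead: ×1.04.
25,558 Mb ÷ 8 = 3,195 MB → 3.195 GB.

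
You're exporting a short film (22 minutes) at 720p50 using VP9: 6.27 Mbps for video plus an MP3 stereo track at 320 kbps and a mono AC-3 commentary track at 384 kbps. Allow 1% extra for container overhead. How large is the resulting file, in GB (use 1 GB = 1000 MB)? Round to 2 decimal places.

22 min = 1320 s
Audio total: 320 + 384 = 704 kbps = 0.704 Mbps.
Total bitrate: 6.27 + 0.704 = 6.974 Mbps.
Stream data: 6.974 Mbps × 1320 s = 9205.7 Mb.
With 1% container overhead: ×1.01.
9,298 Mb ÷ 8 = 1,162 MB → 1.162 GB.

1.16 GB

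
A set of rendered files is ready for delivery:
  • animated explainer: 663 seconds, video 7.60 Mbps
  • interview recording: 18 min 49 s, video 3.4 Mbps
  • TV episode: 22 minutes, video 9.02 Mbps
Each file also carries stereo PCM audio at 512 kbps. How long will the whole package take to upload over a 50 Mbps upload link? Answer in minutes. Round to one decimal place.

7.5 minutes

Audio: 512 kbps = 0.512 Mbps.
animated explainer: 8.112 Mbps × 663 s = 5378.3 Mb
interview recording: 3.912 Mbps × 1129 s = 4416.6 Mb
TV episode: 9.532 Mbps × 1320 s = 12582.2 Mb
Total: 22377.1 Mb = 2797.1 MB.
At 50 Mbps: 22377.1 / 50 = 448 s ≈ 7.46 minutes.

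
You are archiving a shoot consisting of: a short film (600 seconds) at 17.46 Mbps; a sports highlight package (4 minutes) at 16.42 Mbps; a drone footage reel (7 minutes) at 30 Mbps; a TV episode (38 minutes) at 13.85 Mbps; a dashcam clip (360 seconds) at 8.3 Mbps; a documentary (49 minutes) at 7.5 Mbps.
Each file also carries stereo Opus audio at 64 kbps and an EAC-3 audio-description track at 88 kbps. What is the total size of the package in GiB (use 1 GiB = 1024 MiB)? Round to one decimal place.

9.9 GiB

Audio total: 64 + 88 = 152 kbps = 0.152 Mbps.
short film: 17.612 Mbps × 600 s = 10567.2 Mb
sports highlight package: 16.572 Mbps × 240 s = 3977.3 Mb
drone footage reel: 30.152 Mbps × 420 s = 12663.8 Mb
TV episode: 14.002 Mbps × 2280 s = 31924.6 Mb
dashcam clip: 8.452 Mbps × 360 s = 3042.7 Mb
documentary: 7.652 Mbps × 2940 s = 22496.9 Mb
Total: 84672.5 Mb = 10584.1 MB.
= 9.857 GiB.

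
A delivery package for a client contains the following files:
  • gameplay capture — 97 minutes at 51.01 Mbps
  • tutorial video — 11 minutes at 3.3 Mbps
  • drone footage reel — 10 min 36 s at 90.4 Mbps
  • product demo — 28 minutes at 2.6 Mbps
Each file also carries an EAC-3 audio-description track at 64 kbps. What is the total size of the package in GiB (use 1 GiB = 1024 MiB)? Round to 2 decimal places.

Audio: 64 kbps = 0.064 Mbps.
gameplay capture: 51.074 Mbps × 5820 s = 297250.7 Mb
tutorial video: 3.364 Mbps × 660 s = 2220.2 Mb
drone footage reel: 90.464 Mbps × 636 s = 57535.1 Mb
product demo: 2.664 Mbps × 1680 s = 4475.5 Mb
Total: 361481.5 Mb = 45185.2 MB.
= 42.08 GiB.

42.08 GiB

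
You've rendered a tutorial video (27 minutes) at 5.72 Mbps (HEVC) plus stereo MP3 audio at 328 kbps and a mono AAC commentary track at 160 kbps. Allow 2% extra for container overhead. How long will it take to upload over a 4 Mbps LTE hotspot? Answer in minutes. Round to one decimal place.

42.7 minutes

27 min = 1620 s
Audio total: 328 + 160 = 488 kbps = 0.488 Mbps.
Total bitrate: 6.208 Mbps.
File: 6.208 Mbps × 1620 s = 10057.0 Mb.
With 2% container overhead: ×1.02. → 10258.1 Mb.
At 4 Mbps: 10258.1 / 4 = 2564.5 s ≈ 42.7 minutes.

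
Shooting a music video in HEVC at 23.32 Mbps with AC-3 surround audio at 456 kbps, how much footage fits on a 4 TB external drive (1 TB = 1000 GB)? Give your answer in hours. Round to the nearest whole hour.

Audio: 456 kbps = 0.456 Mbps.
Total bitrate: 23.32 + 0.456 = 23.776 Mbps.
Capacity: 4 TB = 32,000,000 Mb.
Recording time: 32,000,000 / 23.776 = 1,345,895 s ≈ 374 hours.

374 hours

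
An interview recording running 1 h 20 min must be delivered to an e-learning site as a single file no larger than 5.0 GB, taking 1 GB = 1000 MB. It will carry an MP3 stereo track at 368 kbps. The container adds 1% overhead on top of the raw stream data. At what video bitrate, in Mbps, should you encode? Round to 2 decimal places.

Budget: 5.0 GB = 40000.0 Mb.
Stream payload after overhead: 40000.0 / 1.01 = 39604.0 Mb.
1 h 20 min = 80 min = 4800 s
Total bitrate budget: 39604.0 Mb / 4800 s = 8.251 Mbps.
Audio: 368 kbps = 0.368 Mbps.
Video: 8.251 − 0.368 = 7.883 Mbps.

7.88 Mbps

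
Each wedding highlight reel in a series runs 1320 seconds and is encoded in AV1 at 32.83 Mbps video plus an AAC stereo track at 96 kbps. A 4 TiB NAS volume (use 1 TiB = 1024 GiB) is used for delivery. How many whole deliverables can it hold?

809

Audio: 96 kbps = 0.096 Mbps.
Total bitrate: 32.926 Mbps.
Per item: 32.926 Mbps × 1320 s = 43,462 Mb = 5,433 MB.
Capacity: 4 TiB = 35,184,372 Mb; 809.54 items → 809 complete.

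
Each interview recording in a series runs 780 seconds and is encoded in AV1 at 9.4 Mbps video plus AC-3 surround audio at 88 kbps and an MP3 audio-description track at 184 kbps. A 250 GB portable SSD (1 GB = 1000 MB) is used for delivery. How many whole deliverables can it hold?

265

Audio total: 88 + 184 = 272 kbps = 0.272 Mbps.
Total bitrate: 9.672 Mbps.
Per item: 9.672 Mbps × 780 s = 7,544 Mb = 943.0 MB.
Capacity: 250 GB = 2,000,000 Mb; 265.11 items → 265 complete.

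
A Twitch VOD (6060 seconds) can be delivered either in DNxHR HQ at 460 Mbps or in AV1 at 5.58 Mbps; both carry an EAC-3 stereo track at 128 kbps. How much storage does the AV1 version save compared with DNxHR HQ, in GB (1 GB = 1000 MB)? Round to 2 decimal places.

Audio: 128 kbps = 0.128 Mbps.
DNxHR HQ: 460.128 Mbps × 6060 s = 2788375.7 Mb = 348.547 GB.
AV1: 5.708 Mbps × 6060 s = 34590.5 Mb = 4.324 GB.
Saving: 348.547 − 4.324 = 344.223 GB.

344.22 GB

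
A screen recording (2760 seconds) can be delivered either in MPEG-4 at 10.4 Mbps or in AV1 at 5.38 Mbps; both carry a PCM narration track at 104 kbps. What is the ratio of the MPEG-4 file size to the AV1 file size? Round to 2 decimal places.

1.92

Audio: 104 kbps = 0.104 Mbps.
MPEG-4: 10.504 Mbps × 2760 s = 28991.0 Mb = 3.624 GB.
AV1: 5.484 Mbps × 2760 s = 15135.8 Mb = 1.892 GB.
Ratio: 3.624 / 1.892 = 1.915.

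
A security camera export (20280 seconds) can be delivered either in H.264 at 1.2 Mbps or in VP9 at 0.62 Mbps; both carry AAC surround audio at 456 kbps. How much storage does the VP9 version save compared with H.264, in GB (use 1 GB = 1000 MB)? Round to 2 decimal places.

Audio: 456 kbps = 0.456 Mbps.
H.264: 1.656 Mbps × 20280 s = 33583.7 Mb = 4.198 GB.
VP9: 1.076 Mbps × 20280 s = 21821.3 Mb = 2.728 GB.
Saving: 4.198 − 2.728 = 1.470 GB.

1.47 GB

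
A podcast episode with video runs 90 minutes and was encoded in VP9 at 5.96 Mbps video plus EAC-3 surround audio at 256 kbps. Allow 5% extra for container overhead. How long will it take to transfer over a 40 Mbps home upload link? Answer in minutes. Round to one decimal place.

14.7 minutes

90 min = 5400 s
Audio: 256 kbps = 0.256 Mbps.
Total bitrate: 6.216 Mbps.
File: 6.216 Mbps × 5400 s = 33566.4 Mb.
With 5% container overhead: ×1.05. → 35244.7 Mb.
At 40 Mbps: 35244.7 / 40 = 881.1 s ≈ 14.7 minutes.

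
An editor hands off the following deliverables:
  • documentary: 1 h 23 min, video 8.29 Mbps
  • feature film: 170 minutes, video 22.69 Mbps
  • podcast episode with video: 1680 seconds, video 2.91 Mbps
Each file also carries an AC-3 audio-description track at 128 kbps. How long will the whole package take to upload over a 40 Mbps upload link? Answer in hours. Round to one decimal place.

1.9 hours

Audio: 128 kbps = 0.128 Mbps.
documentary: 8.418 Mbps × 4980 s = 41921.6 Mb
feature film: 22.818 Mbps × 10200 s = 232743.6 Mb
podcast episode with video: 3.038 Mbps × 1680 s = 5103.8 Mb
Total: 279769.1 Mb = 34971.1 MB.
At 40 Mbps: 279769.1 / 40 = 6994 s ≈ 1.94 hours.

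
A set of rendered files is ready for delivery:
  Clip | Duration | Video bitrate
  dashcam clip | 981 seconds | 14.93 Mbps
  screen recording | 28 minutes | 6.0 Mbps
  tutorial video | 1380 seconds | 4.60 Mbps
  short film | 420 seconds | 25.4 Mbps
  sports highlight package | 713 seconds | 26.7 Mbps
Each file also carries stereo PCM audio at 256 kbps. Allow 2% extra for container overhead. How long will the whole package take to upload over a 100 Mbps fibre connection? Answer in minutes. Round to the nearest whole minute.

Audio: 256 kbps = 0.256 Mbps.
dashcam clip: 15.186 Mbps × 981 s × 1.02 = 15195.4 Mb
screen recording: 6.256 Mbps × 1680 s × 1.02 = 10720.3 Mb
tutorial video: 4.856 Mbps × 1380 s × 1.02 = 6835.3 Mb
short film: 25.656 Mbps × 420 s × 1.02 = 10991.0 Mb
sports highlight package: 26.956 Mbps × 713 s × 1.02 = 19604.0 Mb
Total: 63346.1 Mb = 7918.3 MB.
At 100 Mbps: 63346.1 / 100 = 633 s ≈ 10.6 minutes.

11 minutes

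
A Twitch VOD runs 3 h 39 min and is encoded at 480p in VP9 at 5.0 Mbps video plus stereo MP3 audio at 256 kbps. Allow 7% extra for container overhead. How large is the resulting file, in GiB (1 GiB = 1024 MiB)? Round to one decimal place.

3 h 39 min = 219 min = 13140 s
Audio: 256 kbps = 0.256 Mbps.
Total bitrate: 5.0 + 0.256 = 5.256 Mbps.
Stream data: 5.256 Mbps × 13140 s = 69063.8 Mb.
With 7% container overhead: ×1.07.
73,898 Mb = 9,237,288,600 bytes ÷ 1,073,741,824 = 8.603 GiB.

8.6 GiB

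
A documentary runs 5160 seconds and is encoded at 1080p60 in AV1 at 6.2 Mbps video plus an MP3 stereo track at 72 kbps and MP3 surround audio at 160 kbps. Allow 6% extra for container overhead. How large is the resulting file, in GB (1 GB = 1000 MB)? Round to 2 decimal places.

Audio total: 72 + 160 = 232 kbps = 0.232 Mbps.
Total bitrate: 6.2 + 0.232 = 6.432 Mbps.
Stream data: 6.432 Mbps × 5160 s = 33189.1 Mb.
With 6% container overhead: ×1.06.
35,180 Mb ÷ 8 = 4,398 MB → 4.398 GB.

4.40 GB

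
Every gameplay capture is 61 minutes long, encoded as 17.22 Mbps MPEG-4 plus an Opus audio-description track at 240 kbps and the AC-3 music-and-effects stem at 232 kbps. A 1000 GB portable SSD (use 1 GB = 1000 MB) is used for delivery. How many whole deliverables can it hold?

61 min = 3660 s
Audio total: 240 + 232 = 472 kbps = 0.472 Mbps.
Total bitrate: 17.692 Mbps.
Per item: 17.692 Mbps × 3660 s = 64,753 Mb = 8,094 MB.
Capacity: 1000 GB = 8,000,000 Mb; 123.55 items → 123 complete.

123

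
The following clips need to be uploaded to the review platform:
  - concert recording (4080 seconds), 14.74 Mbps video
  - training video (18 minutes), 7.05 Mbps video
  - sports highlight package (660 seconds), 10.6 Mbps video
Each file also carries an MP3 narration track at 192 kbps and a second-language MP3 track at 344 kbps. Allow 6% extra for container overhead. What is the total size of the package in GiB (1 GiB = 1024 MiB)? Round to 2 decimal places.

Audio total: 192 + 344 = 536 kbps = 0.536 Mbps.
concert recording: 15.276 Mbps × 4080 s × 1.06 = 66065.6 Mb
training video: 7.586 Mbps × 1080 s × 1.06 = 8684.5 Mb
sports highlight package: 11.136 Mbps × 660 s × 1.06 = 7790.7 Mb
Total: 82540.8 Mb = 10317.6 MB.
= 9.609 GiB.

9.61 GiB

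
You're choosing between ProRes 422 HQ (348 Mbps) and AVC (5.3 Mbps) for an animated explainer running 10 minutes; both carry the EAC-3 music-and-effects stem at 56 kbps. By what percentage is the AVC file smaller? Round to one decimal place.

10 min = 600 s
Audio: 56 kbps = 0.056 Mbps.
ProRes 422 HQ: 348.056 Mbps × 600 s = 208833.6 Mb = 24.311 GiB.
AVC: 5.356 Mbps × 600 s = 3213.6 Mb = 0.374 GiB.
Reduction: (1 − 0.374/24.311) × 100 = 98.46%.

98.5%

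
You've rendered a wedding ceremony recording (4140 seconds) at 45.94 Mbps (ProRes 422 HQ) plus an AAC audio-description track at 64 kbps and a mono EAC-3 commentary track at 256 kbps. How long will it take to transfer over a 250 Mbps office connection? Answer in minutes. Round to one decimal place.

12.8 minutes

Audio total: 64 + 256 = 320 kbps = 0.320 Mbps.
Total bitrate: 46.260 Mbps.
File: 46.260 Mbps × 4140 s = 191516.4 Mb.
At 250 Mbps: 191516.4 / 250 = 766.1 s ≈ 12.8 minutes.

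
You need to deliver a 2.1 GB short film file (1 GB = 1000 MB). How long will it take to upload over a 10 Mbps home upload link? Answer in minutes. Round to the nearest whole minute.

File: 2.1 GB = 16800.0 Mb.
At 10 Mbps: 16800.0 / 10 = 1680.0 s ≈ 28 minutes.

28 minutes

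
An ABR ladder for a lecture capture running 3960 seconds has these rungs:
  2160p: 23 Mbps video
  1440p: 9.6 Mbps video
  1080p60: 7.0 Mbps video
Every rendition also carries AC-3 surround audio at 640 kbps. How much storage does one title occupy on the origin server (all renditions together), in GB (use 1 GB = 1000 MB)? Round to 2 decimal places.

20.55 GB

Audio: 640 kbps = 0.640 Mbps.
Sum of rendition bitrates: (23+0.640) + (9.6+0.640) + (7.0+0.640) = 41.520 Mbps.
× 3960 s = 164,419 Mb = 20,552 MB = 20.55 GB.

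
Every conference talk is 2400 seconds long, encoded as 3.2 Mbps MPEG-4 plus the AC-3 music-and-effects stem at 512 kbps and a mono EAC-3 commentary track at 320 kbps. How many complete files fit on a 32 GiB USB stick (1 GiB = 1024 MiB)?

Audio total: 512 + 320 = 832 kbps = 0.832 Mbps.
Total bitrate: 4.032 Mbps.
Per item: 4.032 Mbps × 2400 s = 9,677 Mb = 1,210 MB.
Capacity: 32 GiB = 274,878 Mb; 28.41 items → 28 complete.

28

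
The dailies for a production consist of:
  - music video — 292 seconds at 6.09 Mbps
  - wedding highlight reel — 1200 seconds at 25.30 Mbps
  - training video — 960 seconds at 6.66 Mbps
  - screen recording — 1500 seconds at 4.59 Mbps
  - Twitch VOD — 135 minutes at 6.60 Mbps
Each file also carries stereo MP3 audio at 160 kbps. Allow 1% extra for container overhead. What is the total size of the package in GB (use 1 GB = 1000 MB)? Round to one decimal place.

12.7 GB

Audio: 160 kbps = 0.160 Mbps.
music video: 6.250 Mbps × 292 s × 1.01 = 1843.2 Mb
wedding highlight reel: 25.460 Mbps × 1200 s × 1.01 = 30857.5 Mb
training video: 6.820 Mbps × 960 s × 1.01 = 6612.7 Mb
screen recording: 4.750 Mbps × 1500 s × 1.01 = 7196.2 Mb
Twitch VOD: 6.760 Mbps × 8100 s × 1.01 = 55303.6 Mb
Total: 101813.3 Mb = 12726.7 MB.
= 12.73 GB.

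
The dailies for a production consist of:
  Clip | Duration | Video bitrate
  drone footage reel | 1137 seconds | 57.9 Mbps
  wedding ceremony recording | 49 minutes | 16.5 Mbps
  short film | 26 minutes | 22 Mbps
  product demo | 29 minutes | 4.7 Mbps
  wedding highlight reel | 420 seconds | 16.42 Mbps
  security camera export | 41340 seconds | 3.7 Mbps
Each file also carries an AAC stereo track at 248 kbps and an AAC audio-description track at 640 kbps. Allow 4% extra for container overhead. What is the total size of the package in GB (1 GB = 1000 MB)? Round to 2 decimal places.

46.84 GB

Audio total: 248 + 640 = 888 kbps = 0.888 Mbps.
drone footage reel: 58.788 Mbps × 1137 s × 1.04 = 69515.6 Mb
wedding ceremony recording: 17.388 Mbps × 2940 s × 1.04 = 53165.5 Mb
short film: 22.888 Mbps × 1560 s × 1.04 = 37133.5 Mb
product demo: 5.588 Mbps × 1740 s × 1.04 = 10112.0 Mb
wedding highlight reel: 17.308 Mbps × 420 s × 1.04 = 7560.1 Mb
security camera export: 4.588 Mbps × 41340 s × 1.04 = 197254.6 Mb
Total: 374741.5 Mb = 46842.7 MB.
= 46.84 GB.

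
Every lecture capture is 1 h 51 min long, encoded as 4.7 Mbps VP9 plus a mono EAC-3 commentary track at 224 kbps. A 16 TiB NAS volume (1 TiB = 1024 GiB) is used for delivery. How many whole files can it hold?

4291

1 h 51 min = 111 min = 6660 s
Audio: 224 kbps = 0.224 Mbps.
Total bitrate: 4.924 Mbps.
Per item: 4.924 Mbps × 6660 s = 32,794 Mb = 4,099 MB.
Capacity: 16 TiB = 140,737,488 Mb; 4291.58 items → 4291 complete.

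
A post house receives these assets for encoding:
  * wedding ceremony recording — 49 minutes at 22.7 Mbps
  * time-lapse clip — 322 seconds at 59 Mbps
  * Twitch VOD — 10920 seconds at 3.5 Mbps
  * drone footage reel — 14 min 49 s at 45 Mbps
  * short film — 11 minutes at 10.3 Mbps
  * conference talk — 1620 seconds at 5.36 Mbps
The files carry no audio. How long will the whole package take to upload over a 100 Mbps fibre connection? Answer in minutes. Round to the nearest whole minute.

30 minutes

wedding ceremony recording: 22.700 Mbps × 2940 s = 66738.0 Mb
time-lapse clip: 59.000 Mbps × 322 s = 18998.0 Mb
Twitch VOD: 3.500 Mbps × 10920 s = 38220.0 Mb
drone footage reel: 45.000 Mbps × 889 s = 40005.0 Mb
short film: 10.300 Mbps × 660 s = 6798.0 Mb
conference talk: 5.360 Mbps × 1620 s = 8683.2 Mb
Total: 179442.2 Mb = 22430.3 MB.
At 100 Mbps: 179442.2 / 100 = 1794 s ≈ 29.9 minutes.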